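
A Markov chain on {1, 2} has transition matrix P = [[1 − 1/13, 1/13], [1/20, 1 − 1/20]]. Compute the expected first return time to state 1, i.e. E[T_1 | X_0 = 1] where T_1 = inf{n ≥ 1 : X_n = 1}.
E[T_1 | X_0 = 1] = 1/π_1 = 33/13

For an irreducible recurrent Markov chain with stationary distribution π, E[T_i | X_0 = i] = 1/π_i (Kac's formula). Here π_1 = (1/20)/(1/13 + 1/20) = (1/20)/(33/260) = 13/33, so E[T_1 | X_0 = 1] = 1/π_1 = (1/13 + 1/20)/(1/20) = (33/260)/(1/20) = 33/13.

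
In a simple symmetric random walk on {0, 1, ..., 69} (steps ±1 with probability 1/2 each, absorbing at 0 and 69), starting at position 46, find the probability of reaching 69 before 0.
P(hit 69 before 0) = 46/69 = 2/3

Let u_k = P(hit 69 before 0 | start at k). Then u_0 = 0, u_69 = 1, and u_k = u_{k-1}/2 + u_{k+1}/2 for 1 ≤ k ≤ 68. This harmonic recurrence is solved by u_k = k/69, giving u_46 = 46/69 = 2/3.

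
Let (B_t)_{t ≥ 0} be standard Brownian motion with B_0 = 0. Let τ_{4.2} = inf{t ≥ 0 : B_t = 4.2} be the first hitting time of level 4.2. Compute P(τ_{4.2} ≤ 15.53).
P(τ_{4.2} ≤ 15.53) = 2(1 − Φ(4.2/√15.53)) = 2(1 − Φ(1.0658)) ≈ 0.2865

By the reflection principle for standard BM, P(τ_b ≤ t) = 2 · P(B_t ≥ b). Since B_t ~ N(0, t), P(B_t ≥ 4.2) = 1 − Φ(4.2/√t) = 1 − Φ(4.2/√15.53) = 1 − Φ(1.0658) ≈ 0.14326. Doubling: P(τ_{4.2} ≤ 15.53) ≈ 2 · 0.14326 = 0.28652 ≈ 0.2865.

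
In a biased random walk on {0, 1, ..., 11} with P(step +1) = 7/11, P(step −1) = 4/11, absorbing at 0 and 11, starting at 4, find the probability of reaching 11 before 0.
P(hit 11 before 0) = (1 − (4/7)^4) / (1 − (4/7)^11) = 588833245/657710813

Let u_k denote P(reach 11 before 0 | start at k). Boundary: u_0 = 0, u_11 = 1. Recurrence: u_k = 7/11·u_{k+1} + 4/11·u_{k-1} for 1 ≤ k ≤ 10. Try u_k = A + B·r^k with r = q/p = (4/11)/(7/11) = 4/7. Substitution satisfies the recurrence; boundary conditions give:
  u_k = (1 − r^k) / (1 − r^N) = (1 − (4/7)^4) / (1 − (4/7)^11) = 588833245/657710813.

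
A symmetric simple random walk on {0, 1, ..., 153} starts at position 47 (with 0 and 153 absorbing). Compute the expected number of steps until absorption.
E[τ | X_0 = 47] = 4982

Let v_k = E[τ | X_0 = k]. Boundary: v_0 = v_153 = 0. Recurrence: v_k = 1 + (v_{k-1} + v_{k+1})/2 for 1 ≤ k ≤ 152. The particular solution to v_k − (v_{k-1} + v_{k+1})/2 = 1 is v_k = −k^2. Adding homogeneous solution A + B k and matching boundaries gives v_k = k (153 − k). Substituting k = 47: v_47 = 47 · 106 = 4982.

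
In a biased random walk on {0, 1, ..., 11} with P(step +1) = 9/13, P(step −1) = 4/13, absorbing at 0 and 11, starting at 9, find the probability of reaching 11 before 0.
P(hit 11 before 0) = (1 − (4/9)^9) / (1 − (4/9)^11) = 6271965189/6275373061

Let u_k denote P(reach 11 before 0 | start at k). Boundary: u_0 = 0, u_11 = 1. Recurrence: u_k = 9/13·u_{k+1} + 4/13·u_{k-1} for 1 ≤ k ≤ 10. Try u_k = A + B·r^k with r = q/p = (4/13)/(9/13) = 4/9. Substitution satisfies the recurrence; boundary conditions give:
  u_k = (1 − r^k) / (1 − r^N) = (1 − (4/9)^9) / (1 − (4/9)^11) = 6271965189/6275373061.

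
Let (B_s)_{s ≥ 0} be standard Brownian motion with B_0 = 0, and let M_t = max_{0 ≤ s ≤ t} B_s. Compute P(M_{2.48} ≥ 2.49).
P(M_{2.48} ≥ 2.49) = 2·P(B_{2.48} ≥ 2.49) = 2(1 − Φ(2.49/√2.48)) ≈ 0.1138

By the reflection principle for Brownian motion, P(M_t ≥ a) = 2 · P(B_t ≥ a) for a ≥ 0. Since B_t ~ N(0, t), P(B_t ≥ 2.49) = 1 − Φ(2.49/√t) = 1 − Φ(2.49/√2.48) = 1 − Φ(1.5812). So
  P(M_{2.48} ≥ 2.49) = 2(1 − Φ(1.5812)) ≈ 0.1138.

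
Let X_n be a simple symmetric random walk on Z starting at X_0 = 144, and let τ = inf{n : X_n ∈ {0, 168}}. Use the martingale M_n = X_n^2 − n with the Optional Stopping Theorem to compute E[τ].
E[τ] = 3456

M_n = X_n^2 − n is a martingale (since E[X_{n+1}^2 | F_n] = X_n^2 + 1). By OST (τ has finite mean in a bounded region), E[M_τ] = E[M_0] = X_0^2 − 0 = 144^2 = 20736. Also E[M_τ] = E[X_τ^2] − E[τ]. The walk exits at 0 or 168, with P(hit 168 first) = 144/168, so E[X_τ^2] = 168^2 · 144/168 + 0 = 24192. Thus E[τ] = E[X_τ^2] − E[M_τ] = 24192 − 20736 = 3456 = 144(168 − 144) = 3456.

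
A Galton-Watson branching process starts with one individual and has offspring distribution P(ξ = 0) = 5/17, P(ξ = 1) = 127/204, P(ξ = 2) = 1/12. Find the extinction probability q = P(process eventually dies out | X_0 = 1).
q = 1

Mean offspring μ = 0·5/17 + 1·127/204 + 2·1/12 = 161/204 ≤ 1. For μ ≤ 1 with offspring not concentrated at 1, the Galton-Watson process goes extinct almost surely, so q = 1.
(Algebraic check: The pgf is f(s) = 5/17 + 127/204·s + 1/12·s². The extinction probability q is the smallest fixed point of f in [0, 1]. Setting s = f(s):
  1/12·s² + (127/204 − 1)·s + 5/17 = 0
  1/12·s² − (5/17 + 1/12)·s + 5/17 = 0
which factors as (s − 1)·(1/12·s − 5/17) = 0, giving roots s = 1 and s = (5/17)/(1/12) = 60/17. Since 60/17 ≥ 1, the smallest root in [0, 1] is s = 1.)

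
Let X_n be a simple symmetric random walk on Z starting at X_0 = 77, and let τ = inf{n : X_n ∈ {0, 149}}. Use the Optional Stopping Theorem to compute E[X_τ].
E[X_τ] = 77

X_n is a martingale and τ is a bounded-mean stopping time (indeed τ is finite a.s. with bounded expectation since the walk is in a bounded region). By the OST, E[X_τ] = E[X_0] = 77. Equivalently: E[X_τ] = 149 · P(hit 149 first) + 0 · P(hit 0 first) = 149 · (77/149) = 77.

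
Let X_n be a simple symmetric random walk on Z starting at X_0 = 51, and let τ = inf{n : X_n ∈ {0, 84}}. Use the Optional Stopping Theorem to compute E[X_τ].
E[X_τ] = 51

X_n is a martingale and τ is a bounded-mean stopping time (indeed τ is finite a.s. with bounded expectation since the walk is in a bounded region). By the OST, E[X_τ] = E[X_0] = 51. Equivalently: E[X_τ] = 84 · P(hit 84 first) + 0 · P(hit 0 first) = 84 · (51/84) = 51.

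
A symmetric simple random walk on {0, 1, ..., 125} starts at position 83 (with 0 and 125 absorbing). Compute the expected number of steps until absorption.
E[τ | X_0 = 83] = 3486

Let v_k = E[τ | X_0 = k]. Boundary: v_0 = v_125 = 0. Recurrence: v_k = 1 + (v_{k-1} + v_{k+1})/2 for 1 ≤ k ≤ 124. The particular solution to v_k − (v_{k-1} + v_{k+1})/2 = 1 is v_k = −k^2. Adding homogeneous solution A + B k and matching boundaries gives v_k = k (125 − k). Substituting k = 83: v_83 = 83 · 42 = 3486.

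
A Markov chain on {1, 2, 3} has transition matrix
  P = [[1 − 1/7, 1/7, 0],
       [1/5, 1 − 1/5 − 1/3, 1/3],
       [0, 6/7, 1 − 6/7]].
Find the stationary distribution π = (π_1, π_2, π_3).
π = (126/251, 90/251, 35/251)

This is a birth-death chain on three states, which satisfies detailed balance: π_1 · P_{12} = π_2 · P_{21} and π_2 · P_{23} = π_3 · P_{32}.
From π_1 · 1/7 = π_2 · 1/5: π_2/π_1 = (1/7)/(1/5) = 5/7.
From π_2 · 1/3 = π_3 · 6/7: π_3/π_2 = (1/3)/(6/7) = 7/18.
Take π_1 proportional to 1; then unnormalized π = (1, 5/7, 5/18). Normalize by dividing by the sum 251/126:
  π = (126/251, 90/251, 35/251).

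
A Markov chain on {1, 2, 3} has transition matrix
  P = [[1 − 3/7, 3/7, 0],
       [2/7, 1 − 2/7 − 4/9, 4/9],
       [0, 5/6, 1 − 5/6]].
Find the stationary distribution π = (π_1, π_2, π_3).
π = (10/33, 5/11, 8/33)

This is a birth-death chain on three states, which satisfies detailed balance: π_1 · P_{12} = π_2 · P_{21} and π_2 · P_{23} = π_3 · P_{32}.
From π_1 · 3/7 = π_2 · 2/7: π_2/π_1 = (3/7)/(2/7) = 3/2.
From π_2 · 4/9 = π_3 · 5/6: π_3/π_2 = (4/9)/(5/6) = 8/15.
Take π_1 proportional to 1; then unnormalized π = (1, 3/2, 4/5). Normalize by dividing by the sum 33/10:
  π = (10/33, 5/11, 8/33).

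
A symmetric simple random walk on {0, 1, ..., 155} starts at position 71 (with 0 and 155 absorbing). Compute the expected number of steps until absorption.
E[τ | X_0 = 71] = 5964

Let v_k = E[τ | X_0 = k]. Boundary: v_0 = v_155 = 0. Recurrence: v_k = 1 + (v_{k-1} + v_{k+1})/2 for 1 ≤ k ≤ 154. The particular solution to v_k − (v_{k-1} + v_{k+1})/2 = 1 is v_k = −k^2. Adding homogeneous solution A + B k and matching boundaries gives v_k = k (155 − k). Substituting k = 71: v_71 = 71 · 84 = 5964.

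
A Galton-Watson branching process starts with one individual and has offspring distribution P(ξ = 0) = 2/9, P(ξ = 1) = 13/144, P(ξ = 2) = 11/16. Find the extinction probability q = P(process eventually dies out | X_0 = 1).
q = 32/99

The pgf is f(s) = 2/9 + 13/144·s + 11/16·s². The extinction probability q is the smallest fixed point of f in [0, 1]. Setting s = f(s):
  11/16·s² + (13/144 − 1)·s + 2/9 = 0
  11/16·s² − (2/9 + 11/16)·s + 2/9 = 0
which factors as (s − 1)·(11/16·s − 2/9) = 0, giving roots s = 1 and s = (2/9)/(11/16) = 32/99.
Mean offspring μ = 13/144 + 2·11/16 = 211/144 > 1 (supercritical), so q < 1. The extinction probability is the smaller root: q = (2/9)/(11/16) = 32/99.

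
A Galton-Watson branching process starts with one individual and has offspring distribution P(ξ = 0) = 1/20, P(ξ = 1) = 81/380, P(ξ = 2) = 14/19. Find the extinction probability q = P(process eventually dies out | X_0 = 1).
q = 19/280

The pgf is f(s) = 1/20 + 81/380·s + 14/19·s². The extinction probability q is the smallest fixed point of f in [0, 1]. Setting s = f(s):
  14/19·s² + (81/380 − 1)·s + 1/20 = 0
  14/19·s² − (1/20 + 14/19)·s + 1/20 = 0
which factors as (s − 1)·(14/19·s − 1/20) = 0, giving roots s = 1 and s = (1/20)/(14/19) = 19/280.
Mean offspring μ = 81/380 + 2·14/19 = 641/380 > 1 (supercritical), so q < 1. The extinction probability is the smaller root: q = (1/20)/(14/19) = 19/280.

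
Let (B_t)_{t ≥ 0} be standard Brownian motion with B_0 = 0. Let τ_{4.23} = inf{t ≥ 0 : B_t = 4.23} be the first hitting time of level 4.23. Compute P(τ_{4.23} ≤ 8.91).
P(τ_{4.23} ≤ 8.91) = 2(1 − Φ(4.23/√8.91)) = 2(1 − Φ(1.4171)) ≈ 0.1565

By the reflection principle for standard BM, P(τ_b ≤ t) = 2 · P(B_t ≥ b). Since B_t ~ N(0, t), P(B_t ≥ 4.23) = 1 − Φ(4.23/√t) = 1 − Φ(4.23/√8.91) = 1 − Φ(1.4171) ≈ 0.07823. Doubling: P(τ_{4.23} ≤ 8.91) ≈ 2 · 0.07823 = 0.15646 ≈ 0.1565.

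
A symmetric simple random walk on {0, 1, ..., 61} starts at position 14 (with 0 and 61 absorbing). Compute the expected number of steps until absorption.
E[τ | X_0 = 14] = 658

Let v_k = E[τ | X_0 = k]. Boundary: v_0 = v_61 = 0. Recurrence: v_k = 1 + (v_{k-1} + v_{k+1})/2 for 1 ≤ k ≤ 60. The particular solution to v_k − (v_{k-1} + v_{k+1})/2 = 1 is v_k = −k^2. Adding homogeneous solution A + B k and matching boundaries gives v_k = k (61 − k). Substituting k = 14: v_14 = 14 · 47 = 658.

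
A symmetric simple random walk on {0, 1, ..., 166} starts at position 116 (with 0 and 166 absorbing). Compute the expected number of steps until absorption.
E[τ | X_0 = 116] = 5800

Let v_k = E[τ | X_0 = k]. Boundary: v_0 = v_166 = 0. Recurrence: v_k = 1 + (v_{k-1} + v_{k+1})/2 for 1 ≤ k ≤ 165. The particular solution to v_k − (v_{k-1} + v_{k+1})/2 = 1 is v_k = −k^2. Adding homogeneous solution A + B k and matching boundaries gives v_k = k (166 − k). Substituting k = 116: v_116 = 116 · 50 = 5800.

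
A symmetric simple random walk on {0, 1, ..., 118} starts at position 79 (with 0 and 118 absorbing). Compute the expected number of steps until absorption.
E[τ | X_0 = 79] = 3081

Let v_k = E[τ | X_0 = k]. Boundary: v_0 = v_118 = 0. Recurrence: v_k = 1 + (v_{k-1} + v_{k+1})/2 for 1 ≤ k ≤ 117. The particular solution to v_k − (v_{k-1} + v_{k+1})/2 = 1 is v_k = −k^2. Adding homogeneous solution A + B k and matching boundaries gives v_k = k (118 − k). Substituting k = 79: v_79 = 79 · 39 = 3081.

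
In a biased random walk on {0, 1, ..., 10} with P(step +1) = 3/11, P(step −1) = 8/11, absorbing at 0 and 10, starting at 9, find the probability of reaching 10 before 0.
P(hit 10 before 0) = (1 − (8/3)^9) / (1 − (8/3)^10) = 80518827/214736555

Let u_k denote P(reach 10 before 0 | start at k). Boundary: u_0 = 0, u_10 = 1. Recurrence: u_k = 3/11·u_{k+1} + 8/11·u_{k-1} for 1 ≤ k ≤ 9. Try u_k = A + B·r^k with r = q/p = (8/11)/(3/11) = 8/3. Substitution satisfies the recurrence; boundary conditions give:
  u_k = (1 − r^k) / (1 − r^N) = (1 − (8/3)^9) / (1 − (8/3)^10) = 80518827/214736555.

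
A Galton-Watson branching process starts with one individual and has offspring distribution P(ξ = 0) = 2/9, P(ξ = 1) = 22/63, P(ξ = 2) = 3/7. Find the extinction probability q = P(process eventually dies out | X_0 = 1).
q = 14/27

The pgf is f(s) = 2/9 + 22/63·s + 3/7·s². The extinction probability q is the smallest fixed point of f in [0, 1]. Setting s = f(s):
  3/7·s² + (22/63 − 1)·s + 2/9 = 0
  3/7·s² − (2/9 + 3/7)·s + 2/9 = 0
which factors as (s − 1)·(3/7·s − 2/9) = 0, giving roots s = 1 and s = (2/9)/(3/7) = 14/27.
Mean offspring μ = 22/63 + 2·3/7 = 76/63 > 1 (supercritical), so q < 1. The extinction probability is the smaller root: q = (2/9)/(3/7) = 14/27.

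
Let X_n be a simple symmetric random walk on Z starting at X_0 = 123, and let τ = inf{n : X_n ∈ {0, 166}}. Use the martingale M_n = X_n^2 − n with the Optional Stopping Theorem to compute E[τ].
E[τ] = 5289

M_n = X_n^2 − n is a martingale (since E[X_{n+1}^2 | F_n] = X_n^2 + 1). By OST (τ has finite mean in a bounded region), E[M_τ] = E[M_0] = X_0^2 − 0 = 123^2 = 15129. Also E[M_τ] = E[X_τ^2] − E[τ]. The walk exits at 0 or 166, with P(hit 166 first) = 123/166, so E[X_τ^2] = 166^2 · 123/166 + 0 = 20418. Thus E[τ] = E[X_τ^2] − E[M_τ] = 20418 − 15129 = 5289 = 123(166 − 123) = 5289.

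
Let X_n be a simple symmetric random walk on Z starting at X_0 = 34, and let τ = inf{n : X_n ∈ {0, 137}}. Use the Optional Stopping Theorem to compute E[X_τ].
E[X_τ] = 34

X_n is a martingale and τ is a bounded-mean stopping time (indeed τ is finite a.s. with bounded expectation since the walk is in a bounded region). By the OST, E[X_τ] = E[X_0] = 34. Equivalently: E[X_τ] = 137 · P(hit 137 first) + 0 · P(hit 0 first) = 137 · (34/137) = 34.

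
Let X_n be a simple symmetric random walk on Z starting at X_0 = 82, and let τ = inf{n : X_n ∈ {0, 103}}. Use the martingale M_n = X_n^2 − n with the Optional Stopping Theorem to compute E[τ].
E[τ] = 1722

M_n = X_n^2 − n is a martingale (since E[X_{n+1}^2 | F_n] = X_n^2 + 1). By OST (τ has finite mean in a bounded region), E[M_τ] = E[M_0] = X_0^2 − 0 = 82^2 = 6724. Also E[M_τ] = E[X_τ^2] − E[τ]. The walk exits at 0 or 103, with P(hit 103 first) = 82/103, so E[X_τ^2] = 103^2 · 82/103 + 0 = 8446. Thus E[τ] = E[X_τ^2] − E[M_τ] = 8446 − 6724 = 1722 = 82(103 − 82) = 1722.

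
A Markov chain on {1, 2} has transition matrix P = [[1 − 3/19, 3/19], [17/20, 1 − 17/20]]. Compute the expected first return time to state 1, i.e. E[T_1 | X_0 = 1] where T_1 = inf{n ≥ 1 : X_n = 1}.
E[T_1 | X_0 = 1] = 1/π_1 = 383/323

For an irreducible recurrent Markov chain with stationary distribution π, E[T_i | X_0 = i] = 1/π_i (Kac's formula). Here π_1 = (17/20)/(3/19 + 17/20) = (17/20)/(383/380) = 323/383, so E[T_1 | X_0 = 1] = 1/π_1 = (3/19 + 17/20)/(17/20) = (383/380)/(17/20) = 383/323.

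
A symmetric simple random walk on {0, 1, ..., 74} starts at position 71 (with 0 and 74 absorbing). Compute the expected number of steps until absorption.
E[τ | X_0 = 71] = 213

Let v_k = E[τ | X_0 = k]. Boundary: v_0 = v_74 = 0. Recurrence: v_k = 1 + (v_{k-1} + v_{k+1})/2 for 1 ≤ k ≤ 73. The particular solution to v_k − (v_{k-1} + v_{k+1})/2 = 1 is v_k = −k^2. Adding homogeneous solution A + B k and matching boundaries gives v_k = k (74 − k). Substituting k = 71: v_71 = 71 · 3 = 213.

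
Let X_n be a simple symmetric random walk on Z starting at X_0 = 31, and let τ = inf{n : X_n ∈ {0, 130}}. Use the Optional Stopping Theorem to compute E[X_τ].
E[X_τ] = 31

X_n is a martingale and τ is a bounded-mean stopping time (indeed τ is finite a.s. with bounded expectation since the walk is in a bounded region). By the OST, E[X_τ] = E[X_0] = 31. Equivalently: E[X_τ] = 130 · P(hit 130 first) + 0 · P(hit 0 first) = 130 · (31/130) = 31.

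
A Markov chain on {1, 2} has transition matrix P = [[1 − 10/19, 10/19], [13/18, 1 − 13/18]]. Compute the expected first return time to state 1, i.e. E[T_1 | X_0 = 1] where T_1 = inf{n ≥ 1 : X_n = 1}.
E[T_1 | X_0 = 1] = 1/π_1 = 427/247

For an irreducible recurrent Markov chain with stationary distribution π, E[T_i | X_0 = i] = 1/π_i (Kac's formula). Here π_1 = (13/18)/(10/19 + 13/18) = (13/18)/(427/342) = 247/427, so E[T_1 | X_0 = 1] = 1/π_1 = (10/19 + 13/18)/(13/18) = (427/342)/(13/18) = 427/247.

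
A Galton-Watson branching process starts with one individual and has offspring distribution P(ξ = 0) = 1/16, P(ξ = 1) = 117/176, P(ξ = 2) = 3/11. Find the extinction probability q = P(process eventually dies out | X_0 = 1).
q = 11/48

The pgf is f(s) = 1/16 + 117/176·s + 3/11·s². The extinction probability q is the smallest fixed point of f in [0, 1]. Setting s = f(s):
  3/11·s² + (117/176 − 1)·s + 1/16 = 0
  3/11·s² − (1/16 + 3/11)·s + 1/16 = 0
which factors as (s − 1)·(3/11·s − 1/16) = 0, giving roots s = 1 and s = (1/16)/(3/11) = 11/48.
Mean offspring μ = 117/176 + 2·3/11 = 213/176 > 1 (supercritical), so q < 1. The extinction probability is the smaller root: q = (1/16)/(3/11) = 11/48.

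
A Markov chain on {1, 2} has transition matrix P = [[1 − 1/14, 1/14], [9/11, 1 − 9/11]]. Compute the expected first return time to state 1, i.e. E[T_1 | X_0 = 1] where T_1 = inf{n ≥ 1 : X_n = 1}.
E[T_1 | X_0 = 1] = 1/π_1 = 137/126

For an irreducible recurrent Markov chain with stationary distribution π, E[T_i | X_0 = i] = 1/π_i (Kac's formula). Here π_1 = (9/11)/(1/14 + 9/11) = (9/11)/(137/154) = 126/137, so E[T_1 | X_0 = 1] = 1/π_1 = (1/14 + 9/11)/(9/11) = (137/154)/(9/11) = 137/126.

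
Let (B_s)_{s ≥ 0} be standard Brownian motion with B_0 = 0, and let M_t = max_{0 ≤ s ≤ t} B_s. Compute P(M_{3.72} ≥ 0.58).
P(M_{3.72} ≥ 0.58) = 2·P(B_{3.72} ≥ 0.58) = 2(1 − Φ(0.58/√3.72)) ≈ 0.7636

By the reflection principle for Brownian motion, P(M_t ≥ a) = 2 · P(B_t ≥ a) for a ≥ 0. Since B_t ~ N(0, t), P(B_t ≥ 0.58) = 1 − Φ(0.58/√t) = 1 − Φ(0.58/√3.72) = 1 − Φ(0.3007). So
  P(M_{3.72} ≥ 0.58) = 2(1 − Φ(0.3007)) ≈ 0.7636.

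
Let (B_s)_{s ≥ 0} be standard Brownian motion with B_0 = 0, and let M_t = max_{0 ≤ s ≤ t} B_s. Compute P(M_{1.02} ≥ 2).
P(M_{1.02} ≥ 2) = 2·P(B_{1.02} ≥ 2) = 2(1 − Φ(2/√1.02)) ≈ 0.0477

By the reflection principle for Brownian motion, P(M_t ≥ a) = 2 · P(B_t ≥ a) for a ≥ 0. Since B_t ~ N(0, t), P(B_t ≥ 2) = 1 − Φ(2/√t) = 1 − Φ(2/√1.02) = 1 − Φ(1.9803). So
  P(M_{1.02} ≥ 2) = 2(1 − Φ(1.9803)) ≈ 0.0477.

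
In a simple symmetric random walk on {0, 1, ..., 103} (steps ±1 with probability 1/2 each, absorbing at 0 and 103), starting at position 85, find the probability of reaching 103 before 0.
P(hit 103 before 0) = 85/103

Let u_k = P(hit 103 before 0 | start at k). Then u_0 = 0, u_103 = 1, and u_k = u_{k-1}/2 + u_{k+1}/2 for 1 ≤ k ≤ 102. This harmonic recurrence is solved by u_k = k/103, giving u_85 = 85/103.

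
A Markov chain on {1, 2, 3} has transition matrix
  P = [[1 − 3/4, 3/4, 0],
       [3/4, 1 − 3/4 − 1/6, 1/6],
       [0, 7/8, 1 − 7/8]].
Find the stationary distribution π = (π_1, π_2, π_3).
π = (21/46, 21/46, 2/23)

This is a birth-death chain on three states, which satisfies detailed balance: π_1 · P_{12} = π_2 · P_{21} and π_2 · P_{23} = π_3 · P_{32}.
From π_1 · 3/4 = π_2 · 3/4: π_2/π_1 = (3/4)/(3/4) = 1.
From π_2 · 1/6 = π_3 · 7/8: π_3/π_2 = (1/6)/(7/8) = 4/21.
Take π_1 proportional to 1; then unnormalized π = (1, 1, 4/21). Normalize by dividing by the sum 46/21:
  π = (21/46, 21/46, 2/23).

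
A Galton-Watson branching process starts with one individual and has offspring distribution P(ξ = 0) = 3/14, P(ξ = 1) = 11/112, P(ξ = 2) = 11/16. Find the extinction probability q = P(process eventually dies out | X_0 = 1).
q = 24/77

The pgf is f(s) = 3/14 + 11/112·s + 11/16·s². The extinction probability q is the smallest fixed point of f in [0, 1]. Setting s = f(s):
  11/16·s² + (11/112 − 1)·s + 3/14 = 0
  11/16·s² − (3/14 + 11/16)·s + 3/14 = 0
which factors as (s − 1)·(11/16·s − 3/14) = 0, giving roots s = 1 and s = (3/14)/(11/16) = 24/77.
Mean offspring μ = 11/112 + 2·11/16 = 165/112 > 1 (supercritical), so q < 1. The extinction probability is the smaller root: q = (3/14)/(11/16) = 24/77.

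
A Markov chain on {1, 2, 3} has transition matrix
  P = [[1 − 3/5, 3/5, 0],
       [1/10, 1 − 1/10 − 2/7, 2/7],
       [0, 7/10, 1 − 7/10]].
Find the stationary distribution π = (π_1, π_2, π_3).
π = (49/463, 294/463, 120/463)

This is a birth-death chain on three states, which satisfies detailed balance: π_1 · P_{12} = π_2 · P_{21} and π_2 · P_{23} = π_3 · P_{32}.
From π_1 · 3/5 = π_2 · 1/10: π_2/π_1 = (3/5)/(1/10) = 6.
From π_2 · 2/7 = π_3 · 7/10: π_3/π_2 = (2/7)/(7/10) = 20/49.
Take π_1 proportional to 1; then unnormalized π = (1, 6, 120/49). Normalize by dividing by the sum 463/49:
  π = (49/463, 294/463, 120/463).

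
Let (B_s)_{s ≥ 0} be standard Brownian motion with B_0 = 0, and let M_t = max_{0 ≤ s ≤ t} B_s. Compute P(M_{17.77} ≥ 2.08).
P(M_{17.77} ≥ 2.08) = 2·P(B_{17.77} ≥ 2.08) = 2(1 − Φ(2.08/√17.77)) ≈ 0.6217

By the reflection principle for Brownian motion, P(M_t ≥ a) = 2 · P(B_t ≥ a) for a ≥ 0. Since B_t ~ N(0, t), P(B_t ≥ 2.08) = 1 − Φ(2.08/√t) = 1 − Φ(2.08/√17.77) = 1 − Φ(0.4934). So
  P(M_{17.77} ≥ 2.08) = 2(1 − Φ(0.4934)) ≈ 0.6217.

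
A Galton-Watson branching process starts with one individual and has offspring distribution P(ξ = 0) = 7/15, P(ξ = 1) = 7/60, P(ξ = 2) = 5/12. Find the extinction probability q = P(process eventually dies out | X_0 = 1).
q = 1

Mean offspring μ = 0·7/15 + 1·7/60 + 2·5/12 = 19/20 ≤ 1. For μ ≤ 1 with offspring not concentrated at 1, the Galton-Watson process goes extinct almost surely, so q = 1.
(Algebraic check: The pgf is f(s) = 7/15 + 7/60·s + 5/12·s². The extinction probability q is the smallest fixed point of f in [0, 1]. Setting s = f(s):
  5/12·s² + (7/60 − 1)·s + 7/15 = 0
  5/12·s² − (7/15 + 5/12)·s + 7/15 = 0
which factors as (s − 1)·(5/12·s − 7/15) = 0, giving roots s = 1 and s = (7/15)/(5/12) = 28/25. Since 28/25 ≥ 1, the smallest root in [0, 1] is s = 1.)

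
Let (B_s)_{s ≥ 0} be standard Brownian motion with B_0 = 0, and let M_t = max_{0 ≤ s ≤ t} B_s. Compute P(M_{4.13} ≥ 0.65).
P(M_{4.13} ≥ 0.65) = 2·P(B_{4.13} ≥ 0.65) = 2(1 − Φ(0.65/√4.13)) ≈ 0.7491

By the reflection principle for Brownian motion, P(M_t ≥ a) = 2 · P(B_t ≥ a) for a ≥ 0. Since B_t ~ N(0, t), P(B_t ≥ 0.65) = 1 − Φ(0.65/√t) = 1 − Φ(0.65/√4.13) = 1 − Φ(0.3198). So
  P(M_{4.13} ≥ 0.65) = 2(1 − Φ(0.3198)) ≈ 0.7491.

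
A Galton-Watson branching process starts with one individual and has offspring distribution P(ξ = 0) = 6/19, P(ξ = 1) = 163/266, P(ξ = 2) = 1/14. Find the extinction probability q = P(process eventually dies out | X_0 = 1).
q = 1

Mean offspring μ = 0·6/19 + 1·163/266 + 2·1/14 = 201/266 ≤ 1. For μ ≤ 1 with offspring not concentrated at 1, the Galton-Watson process goes extinct almost surely, so q = 1.
(Algebraic check: The pgf is f(s) = 6/19 + 163/266·s + 1/14·s². The extinction probability q is the smallest fixed point of f in [0, 1]. Setting s = f(s):
  1/14·s² + (163/266 − 1)·s + 6/19 = 0
  1/14·s² − (6/19 + 1/14)·s + 6/19 = 0
which factors as (s − 1)·(1/14·s − 6/19) = 0, giving roots s = 1 and s = (6/19)/(1/14) = 84/19. Since 84/19 ≥ 1, the smallest root in [0, 1] is s = 1.)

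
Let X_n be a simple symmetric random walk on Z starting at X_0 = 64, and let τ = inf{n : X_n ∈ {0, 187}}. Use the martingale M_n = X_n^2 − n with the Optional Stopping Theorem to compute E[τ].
E[τ] = 7872

M_n = X_n^2 − n is a martingale (since E[X_{n+1}^2 | F_n] = X_n^2 + 1). By OST (τ has finite mean in a bounded region), E[M_τ] = E[M_0] = X_0^2 − 0 = 64^2 = 4096. Also E[M_τ] = E[X_τ^2] − E[τ]. The walk exits at 0 or 187, with P(hit 187 first) = 64/187, so E[X_τ^2] = 187^2 · 64/187 + 0 = 11968. Thus E[τ] = E[X_τ^2] − E[M_τ] = 11968 − 4096 = 7872 = 64(187 − 64) = 7872.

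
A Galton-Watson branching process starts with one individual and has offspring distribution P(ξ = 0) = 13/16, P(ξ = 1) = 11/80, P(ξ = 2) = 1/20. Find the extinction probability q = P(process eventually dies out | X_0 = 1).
q = 1

Mean offspring μ = 0·13/16 + 1·11/80 + 2·1/20 = 19/80 ≤ 1. For μ ≤ 1 with offspring not concentrated at 1, the Galton-Watson process goes extinct almost surely, so q = 1.
(Algebraic check: The pgf is f(s) = 13/16 + 11/80·s + 1/20·s². The extinction probability q is the smallest fixed point of f in [0, 1]. Setting s = f(s):
  1/20·s² + (11/80 − 1)·s + 13/16 = 0
  1/20·s² − (13/16 + 1/20)·s + 13/16 = 0
which factors as (s − 1)·(1/20·s − 13/16) = 0, giving roots s = 1 and s = (13/16)/(1/20) = 65/4. Since 65/4 ≥ 1, the smallest root in [0, 1] is s = 1.)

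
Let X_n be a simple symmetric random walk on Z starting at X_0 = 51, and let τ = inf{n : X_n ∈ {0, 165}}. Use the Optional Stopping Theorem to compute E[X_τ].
E[X_τ] = 51

X_n is a martingale and τ is a bounded-mean stopping time (indeed τ is finite a.s. with bounded expectation since the walk is in a bounded region). By the OST, E[X_τ] = E[X_0] = 51. Equivalently: E[X_τ] = 165 · P(hit 165 first) + 0 · P(hit 0 first) = 165 · (51/165) = 51.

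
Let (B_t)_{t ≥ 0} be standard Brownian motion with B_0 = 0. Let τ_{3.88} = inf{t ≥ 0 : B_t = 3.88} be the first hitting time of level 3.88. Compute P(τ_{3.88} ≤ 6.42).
P(τ_{3.88} ≤ 6.42) = 2(1 − Φ(3.88/√6.42)) = 2(1 − Φ(1.5313)) ≈ 0.1257

By the reflection principle for standard BM, P(τ_b ≤ t) = 2 · P(B_t ≥ b). Since B_t ~ N(0, t), P(B_t ≥ 3.88) = 1 − Φ(3.88/√t) = 1 − Φ(3.88/√6.42) = 1 − Φ(1.5313) ≈ 0.06285. Doubling: P(τ_{3.88} ≤ 6.42) ≈ 2 · 0.06285 = 0.12570 ≈ 0.1257.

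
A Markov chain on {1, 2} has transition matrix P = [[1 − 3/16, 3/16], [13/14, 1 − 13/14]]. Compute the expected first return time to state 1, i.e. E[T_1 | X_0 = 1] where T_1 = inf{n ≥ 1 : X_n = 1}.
E[T_1 | X_0 = 1] = 1/π_1 = 125/104

For an irreducible recurrent Markov chain with stationary distribution π, E[T_i | X_0 = i] = 1/π_i (Kac's formula). Here π_1 = (13/14)/(3/16 + 13/14) = (13/14)/(125/112) = 104/125, so E[T_1 | X_0 = 1] = 1/π_1 = (3/16 + 13/14)/(13/14) = (125/112)/(13/14) = 125/104.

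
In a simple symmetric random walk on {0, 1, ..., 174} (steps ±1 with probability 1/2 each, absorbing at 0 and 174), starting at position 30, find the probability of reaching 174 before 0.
P(hit 174 before 0) = 30/174 = 5/29

Let u_k = P(hit 174 before 0 | start at k). Then u_0 = 0, u_174 = 1, and u_k = u_{k-1}/2 + u_{k+1}/2 for 1 ≤ k ≤ 173. This harmonic recurrence is solved by u_k = k/174, giving u_30 = 30/174 = 5/29.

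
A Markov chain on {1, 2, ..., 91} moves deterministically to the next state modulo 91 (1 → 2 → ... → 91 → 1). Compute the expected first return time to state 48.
E[T_48 | X_0 = 48] = 91

The chain cycles deterministically, so starting at state 48 it returns in exactly 91 steps. Equivalently, the stationary distribution is uniform π_j = 1/91 for every state j, so by Kac's formula E[T_48] = 1/π_48 = 91.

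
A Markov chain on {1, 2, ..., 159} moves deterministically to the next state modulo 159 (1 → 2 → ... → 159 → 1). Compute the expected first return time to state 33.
E[T_33 | X_0 = 33] = 159

The chain cycles deterministically, so starting at state 33 it returns in exactly 159 steps. Equivalently, the stationary distribution is uniform π_j = 1/159 for every state j, so by Kac's formula E[T_33] = 1/π_33 = 159.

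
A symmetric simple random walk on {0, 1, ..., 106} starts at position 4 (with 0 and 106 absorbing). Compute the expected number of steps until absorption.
E[τ | X_0 = 4] = 408

Let v_k = E[τ | X_0 = k]. Boundary: v_0 = v_106 = 0. Recurrence: v_k = 1 + (v_{k-1} + v_{k+1})/2 for 1 ≤ k ≤ 105. The particular solution to v_k − (v_{k-1} + v_{k+1})/2 = 1 is v_k = −k^2. Adding homogeneous solution A + B k and matching boundaries gives v_k = k (106 − k). Substituting k = 4: v_4 = 4 · 102 = 408.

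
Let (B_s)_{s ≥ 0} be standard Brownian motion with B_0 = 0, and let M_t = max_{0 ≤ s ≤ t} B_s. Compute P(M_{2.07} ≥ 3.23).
P(M_{2.07} ≥ 3.23) = 2·P(B_{2.07} ≥ 3.23) = 2(1 − Φ(3.23/√2.07)) ≈ 0.0248

By the reflection principle for Brownian motion, P(M_t ≥ a) = 2 · P(B_t ≥ a) for a ≥ 0. Since B_t ~ N(0, t), P(B_t ≥ 3.23) = 1 − Φ(3.23/√t) = 1 − Φ(3.23/√2.07) = 1 − Φ(2.2450). So
  P(M_{2.07} ≥ 3.23) = 2(1 − Φ(2.2450)) ≈ 0.0248.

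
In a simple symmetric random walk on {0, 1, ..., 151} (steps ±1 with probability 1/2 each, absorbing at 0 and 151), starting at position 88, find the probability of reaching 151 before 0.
P(hit 151 before 0) = 88/151

Let u_k = P(hit 151 before 0 | start at k). Then u_0 = 0, u_151 = 1, and u_k = u_{k-1}/2 + u_{k+1}/2 for 1 ≤ k ≤ 150. This harmonic recurrence is solved by u_k = k/151, giving u_88 = 88/151.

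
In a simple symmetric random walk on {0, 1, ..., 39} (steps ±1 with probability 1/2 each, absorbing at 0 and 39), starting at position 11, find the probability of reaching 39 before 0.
P(hit 39 before 0) = 11/39

Let u_k = P(hit 39 before 0 | start at k). Then u_0 = 0, u_39 = 1, and u_k = u_{k-1}/2 + u_{k+1}/2 for 1 ≤ k ≤ 38. This harmonic recurrence is solved by u_k = k/39, giving u_11 = 11/39.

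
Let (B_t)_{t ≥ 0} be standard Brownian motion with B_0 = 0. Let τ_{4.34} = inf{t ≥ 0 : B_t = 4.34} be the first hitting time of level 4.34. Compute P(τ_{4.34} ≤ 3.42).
P(τ_{4.34} ≤ 3.42) = 2(1 − Φ(4.34/√3.42)) = 2(1 − Φ(2.3468)) ≈ 0.0189

By the reflection principle for standard BM, P(τ_b ≤ t) = 2 · P(B_t ≥ b). Since B_t ~ N(0, t), P(B_t ≥ 4.34) = 1 − Φ(4.34/√t) = 1 − Φ(4.34/√3.42) = 1 − Φ(2.3468) ≈ 0.00947. Doubling: P(τ_{4.34} ≤ 3.42) ≈ 2 · 0.00947 = 0.01894 ≈ 0.0189.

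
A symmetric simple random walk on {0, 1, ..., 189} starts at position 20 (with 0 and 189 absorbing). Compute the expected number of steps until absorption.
E[τ | X_0 = 20] = 3380

Let v_k = E[τ | X_0 = k]. Boundary: v_0 = v_189 = 0. Recurrence: v_k = 1 + (v_{k-1} + v_{k+1})/2 for 1 ≤ k ≤ 188. The particular solution to v_k − (v_{k-1} + v_{k+1})/2 = 1 is v_k = −k^2. Adding homogeneous solution A + B k and matching boundaries gives v_k = k (189 − k). Substituting k = 20: v_20 = 20 · 169 = 3380.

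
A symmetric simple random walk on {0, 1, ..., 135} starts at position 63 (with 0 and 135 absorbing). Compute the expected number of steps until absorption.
E[τ | X_0 = 63] = 4536

Let v_k = E[τ | X_0 = k]. Boundary: v_0 = v_135 = 0. Recurrence: v_k = 1 + (v_{k-1} + v_{k+1})/2 for 1 ≤ k ≤ 134. The particular solution to v_k − (v_{k-1} + v_{k+1})/2 = 1 is v_k = −k^2. Adding homogeneous solution A + B k and matching boundaries gives v_k = k (135 − k). Substituting k = 63: v_63 = 63 · 72 = 4536.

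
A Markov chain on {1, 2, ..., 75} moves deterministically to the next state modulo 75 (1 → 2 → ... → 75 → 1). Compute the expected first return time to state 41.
E[T_41 | X_0 = 41] = 75

The chain cycles deterministically, so starting at state 41 it returns in exactly 75 steps. Equivalently, the stationary distribution is uniform π_j = 1/75 for every state j, so by Kac's formula E[T_41] = 1/π_41 = 75.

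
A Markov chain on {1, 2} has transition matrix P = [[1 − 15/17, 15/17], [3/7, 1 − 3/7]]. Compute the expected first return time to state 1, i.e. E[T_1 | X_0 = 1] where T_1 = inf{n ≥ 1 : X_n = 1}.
E[T_1 | X_0 = 1] = 1/π_1 = 52/17

For an irreducible recurrent Markov chain with stationary distribution π, E[T_i | X_0 = i] = 1/π_i (Kac's formula). Here π_1 = (3/7)/(15/17 + 3/7) = (3/7)/(156/119) = 17/52, so E[T_1 | X_0 = 1] = 1/π_1 = (15/17 + 3/7)/(3/7) = (156/119)/(3/7) = 52/17.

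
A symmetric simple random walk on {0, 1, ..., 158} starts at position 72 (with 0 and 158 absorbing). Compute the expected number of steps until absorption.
E[τ | X_0 = 72] = 6192

Let v_k = E[τ | X_0 = k]. Boundary: v_0 = v_158 = 0. Recurrence: v_k = 1 + (v_{k-1} + v_{k+1})/2 for 1 ≤ k ≤ 157. The particular solution to v_k − (v_{k-1} + v_{k+1})/2 = 1 is v_k = −k^2. Adding homogeneous solution A + B k and matching boundaries gives v_k = k (158 − k). Substituting k = 72: v_72 = 72 · 86 = 6192.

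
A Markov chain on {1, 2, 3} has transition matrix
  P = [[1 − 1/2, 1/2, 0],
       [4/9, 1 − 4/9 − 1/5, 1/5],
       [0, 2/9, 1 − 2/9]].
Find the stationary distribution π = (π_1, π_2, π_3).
π = (80/251, 90/251, 81/251)

This is a birth-death chain on three states, which satisfies detailed balance: π_1 · P_{12} = π_2 · P_{21} and π_2 · P_{23} = π_3 · P_{32}.
From π_1 · 1/2 = π_2 · 4/9: π_2/π_1 = (1/2)/(4/9) = 9/8.
From π_2 · 1/5 = π_3 · 2/9: π_3/π_2 = (1/5)/(2/9) = 9/10.
Take π_1 proportional to 1; then unnormalized π = (1, 9/8, 81/80). Normalize by dividing by the sum 251/80:
  π = (80/251, 90/251, 81/251).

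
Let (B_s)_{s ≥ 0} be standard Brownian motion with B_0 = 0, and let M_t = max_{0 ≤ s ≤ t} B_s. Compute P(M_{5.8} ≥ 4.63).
P(M_{5.8} ≥ 4.63) = 2·P(B_{5.8} ≥ 4.63) = 2(1 − Φ(4.63/√5.8)) ≈ 0.0545

By the reflection principle for Brownian motion, P(M_t ≥ a) = 2 · P(B_t ≥ a) for a ≥ 0. Since B_t ~ N(0, t), P(B_t ≥ 4.63) = 1 − Φ(4.63/√t) = 1 − Φ(4.63/√5.8) = 1 − Φ(1.9225). So
  P(M_{5.8} ≥ 4.63) = 2(1 − Φ(1.9225)) ≈ 0.0545.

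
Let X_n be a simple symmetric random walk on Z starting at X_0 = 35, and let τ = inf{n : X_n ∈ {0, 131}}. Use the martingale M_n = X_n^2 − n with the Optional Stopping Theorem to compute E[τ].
E[τ] = 3360

M_n = X_n^2 − n is a martingale (since E[X_{n+1}^2 | F_n] = X_n^2 + 1). By OST (τ has finite mean in a bounded region), E[M_τ] = E[M_0] = X_0^2 − 0 = 35^2 = 1225. Also E[M_τ] = E[X_τ^2] − E[τ]. The walk exits at 0 or 131, with P(hit 131 first) = 35/131, so E[X_τ^2] = 131^2 · 35/131 + 0 = 4585. Thus E[τ] = E[X_τ^2] − E[M_τ] = 4585 − 1225 = 3360 = 35(131 − 35) = 3360.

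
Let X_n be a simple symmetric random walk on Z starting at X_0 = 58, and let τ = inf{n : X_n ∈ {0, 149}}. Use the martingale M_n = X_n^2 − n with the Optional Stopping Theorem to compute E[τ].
E[τ] = 5278

M_n = X_n^2 − n is a martingale (since E[X_{n+1}^2 | F_n] = X_n^2 + 1). By OST (τ has finite mean in a bounded region), E[M_τ] = E[M_0] = X_0^2 − 0 = 58^2 = 3364. Also E[M_τ] = E[X_τ^2] − E[τ]. The walk exits at 0 or 149, with P(hit 149 first) = 58/149, so E[X_τ^2] = 149^2 · 58/149 + 0 = 8642. Thus E[τ] = E[X_τ^2] − E[M_τ] = 8642 − 3364 = 5278 = 58(149 − 58) = 5278.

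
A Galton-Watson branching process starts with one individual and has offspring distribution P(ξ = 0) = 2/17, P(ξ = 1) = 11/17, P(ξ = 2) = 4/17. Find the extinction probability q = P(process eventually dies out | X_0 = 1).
q = 1/2

The pgf is f(s) = 2/17 + 11/17·s + 4/17·s². The extinction probability q is the smallest fixed point of f in [0, 1]. Setting s = f(s):
  4/17·s² + (11/17 − 1)·s + 2/17 = 0
  4/17·s² − (2/17 + 4/17)·s + 2/17 = 0
which factors as (s − 1)·(4/17·s − 2/17) = 0, giving roots s = 1 and s = (2/17)/(4/17) = 1/2.
Mean offspring μ = 11/17 + 2·4/17 = 19/17 > 1 (supercritical), so q < 1. The extinction probability is the smaller root: q = (2/17)/(4/17) = 1/2.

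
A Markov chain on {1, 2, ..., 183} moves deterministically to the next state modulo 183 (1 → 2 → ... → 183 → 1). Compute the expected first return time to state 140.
E[T_140 | X_0 = 140] = 183

The chain cycles deterministically, so starting at state 140 it returns in exactly 183 steps. Equivalently, the stationary distribution is uniform π_j = 1/183 for every state j, so by Kac's formula E[T_140] = 1/π_140 = 183.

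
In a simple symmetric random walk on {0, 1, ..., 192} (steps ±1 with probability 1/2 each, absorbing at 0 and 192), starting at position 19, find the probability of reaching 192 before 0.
P(hit 192 before 0) = 19/192

Let u_k = P(hit 192 before 0 | start at k). Then u_0 = 0, u_192 = 1, and u_k = u_{k-1}/2 + u_{k+1}/2 for 1 ≤ k ≤ 191. This harmonic recurrence is solved by u_k = k/192, giving u_19 = 19/192.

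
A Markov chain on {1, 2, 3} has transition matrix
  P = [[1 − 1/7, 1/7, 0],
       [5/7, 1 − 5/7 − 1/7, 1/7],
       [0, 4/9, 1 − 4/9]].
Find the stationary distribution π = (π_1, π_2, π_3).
π = (140/177, 28/177, 3/59)

This is a birth-death chain on three states, which satisfies detailed balance: π_1 · P_{12} = π_2 · P_{21} and π_2 · P_{23} = π_3 · P_{32}.
From π_1 · 1/7 = π_2 · 5/7: π_2/π_1 = (1/7)/(5/7) = 1/5.
From π_2 · 1/7 = π_3 · 4/9: π_3/π_2 = (1/7)/(4/9) = 9/28.
Take π_1 proportional to 1; then unnormalized π = (1, 1/5, 9/140). Normalize by dividing by the sum 177/140:
  π = (140/177, 28/177, 3/59).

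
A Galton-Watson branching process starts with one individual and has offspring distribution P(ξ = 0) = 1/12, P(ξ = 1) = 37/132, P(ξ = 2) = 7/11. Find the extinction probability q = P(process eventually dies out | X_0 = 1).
q = 11/84

The pgf is f(s) = 1/12 + 37/132·s + 7/11·s². The extinction probability q is the smallest fixed point of f in [0, 1]. Setting s = f(s):
  7/11·s² + (37/132 − 1)·s + 1/12 = 0
  7/11·s² − (1/12 + 7/11)·s + 1/12 = 0
which factors as (s − 1)·(7/11·s − 1/12) = 0, giving roots s = 1 and s = (1/12)/(7/11) = 11/84.
Mean offspring μ = 37/132 + 2·7/11 = 205/132 > 1 (supercritical), so q < 1. The extinction probability is the smaller root: q = (1/12)/(7/11) = 11/84.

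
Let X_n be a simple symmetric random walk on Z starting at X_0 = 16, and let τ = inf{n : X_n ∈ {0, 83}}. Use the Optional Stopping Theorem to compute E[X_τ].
E[X_τ] = 16

X_n is a martingale and τ is a bounded-mean stopping time (indeed τ is finite a.s. with bounded expectation since the walk is in a bounded region). By the OST, E[X_τ] = E[X_0] = 16. Equivalently: E[X_τ] = 83 · P(hit 83 first) + 0 · P(hit 0 first) = 83 · (16/83) = 16.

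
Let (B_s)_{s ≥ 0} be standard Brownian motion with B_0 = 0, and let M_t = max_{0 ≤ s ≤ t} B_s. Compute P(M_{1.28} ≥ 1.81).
P(M_{1.28} ≥ 1.81) = 2·P(B_{1.28} ≥ 1.81) = 2(1 − Φ(1.81/√1.28)) ≈ 0.1096

By the reflection principle for Brownian motion, P(M_t ≥ a) = 2 · P(B_t ≥ a) for a ≥ 0. Since B_t ~ N(0, t), P(B_t ≥ 1.81) = 1 − Φ(1.81/√t) = 1 − Φ(1.81/√1.28) = 1 − Φ(1.5998). So
  P(M_{1.28} ≥ 1.81) = 2(1 − Φ(1.5998)) ≈ 0.1096.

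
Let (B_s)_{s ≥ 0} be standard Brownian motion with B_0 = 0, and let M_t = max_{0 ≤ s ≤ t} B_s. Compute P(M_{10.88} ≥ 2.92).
P(M_{10.88} ≥ 2.92) = 2·P(B_{10.88} ≥ 2.92) = 2(1 − Φ(2.92/√10.88)) ≈ 0.3760

By the reflection principle for Brownian motion, P(M_t ≥ a) = 2 · P(B_t ≥ a) for a ≥ 0. Since B_t ~ N(0, t), P(B_t ≥ 2.92) = 1 − Φ(2.92/√t) = 1 − Φ(2.92/√10.88) = 1 − Φ(0.8853). So
  P(M_{10.88} ≥ 2.92) = 2(1 − Φ(0.8853)) ≈ 0.3760.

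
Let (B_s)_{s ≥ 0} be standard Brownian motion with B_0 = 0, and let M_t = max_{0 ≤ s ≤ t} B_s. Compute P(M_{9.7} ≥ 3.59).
P(M_{9.7} ≥ 3.59) = 2·P(B_{9.7} ≥ 3.59) = 2(1 − Φ(3.59/√9.7)) ≈ 0.2490

By the reflection principle for Brownian motion, P(M_t ≥ a) = 2 · P(B_t ≥ a) for a ≥ 0. Since B_t ~ N(0, t), P(B_t ≥ 3.59) = 1 − Φ(3.59/√t) = 1 − Φ(3.59/√9.7) = 1 − Φ(1.1527). So
  P(M_{9.7} ≥ 3.59) = 2(1 − Φ(1.1527)) ≈ 0.2490.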